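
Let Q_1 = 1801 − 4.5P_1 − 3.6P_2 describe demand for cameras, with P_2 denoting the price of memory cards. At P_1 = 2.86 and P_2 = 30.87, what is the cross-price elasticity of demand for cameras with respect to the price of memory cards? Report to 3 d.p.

-0.066

At P_1 = 2.86 and P_2 = 30.87: Q_1 = 1676.998.
∂Q_1/∂P_2 = -3.6.
ε = (∂Q_1/∂P_2)(P_2/Q_1) = -3.6 × (30.87/1676.998) ≈ -0.066.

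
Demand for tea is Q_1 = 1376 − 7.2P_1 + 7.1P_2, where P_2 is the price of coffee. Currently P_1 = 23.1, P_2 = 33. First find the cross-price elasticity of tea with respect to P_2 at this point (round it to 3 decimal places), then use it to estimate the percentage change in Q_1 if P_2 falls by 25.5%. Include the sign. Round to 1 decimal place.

-4.1%

At P_1 = 23.1, P_2 = 33: Q_1 = 1443.98.
∂Q_1/∂P_2 = 7.1.
ε = (∂Q_1/∂P_2)(P_2/Q_1) = 7.1000 × 33/1443.98 ≈ 0.162.
%ΔQ_1 ≈ ε × %ΔP_2 = 0.162 × (-25.5%) = -4.1%.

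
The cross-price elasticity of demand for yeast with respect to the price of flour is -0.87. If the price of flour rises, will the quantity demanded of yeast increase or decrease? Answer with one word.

ε < 0 and the price of flour rises, so the quantity of yeast moves in the opposite direction: it decreases.

decrease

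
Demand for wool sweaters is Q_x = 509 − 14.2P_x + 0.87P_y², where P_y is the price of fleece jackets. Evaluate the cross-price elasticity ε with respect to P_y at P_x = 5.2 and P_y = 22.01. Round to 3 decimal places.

0.984

At P_x = 5.2 and P_y = 22.01: Q_x = 856.623.
∂Q_x/∂P_y = 1.74P_y = 1.74(22.01) = 38.2974.
ε = (∂Q_x/∂P_y)(P_y/Q_x) = 38.2974 × (22.01/856.623) ≈ 0.984.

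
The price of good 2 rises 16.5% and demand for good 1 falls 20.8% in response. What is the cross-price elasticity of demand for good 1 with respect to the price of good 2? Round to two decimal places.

-1.26

ε = (%ΔQ of good 1) / (%ΔP of good 2) = (-20.8%) / (16.5%) ≈ -1.26.
Negative cross-price elasticity: complements.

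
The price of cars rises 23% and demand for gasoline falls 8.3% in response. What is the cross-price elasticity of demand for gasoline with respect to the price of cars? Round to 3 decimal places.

-0.361

ε = (%ΔQ of gasoline) / (%ΔP of cars) = (-8.3%) / (23%) ≈ -0.361.
Negative cross-price elasticity: complements.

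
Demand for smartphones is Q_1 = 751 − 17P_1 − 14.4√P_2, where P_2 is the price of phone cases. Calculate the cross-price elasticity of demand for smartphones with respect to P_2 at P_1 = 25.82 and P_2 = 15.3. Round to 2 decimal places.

-0.11

At P_1 = 25.82 and P_2 = 15.3: Q_1 = 255.734.
∂Q_1/∂P_2 = -14.4/(2√P_2) = -14.4/(2√15.3) = -1.8407.
ε = (∂Q_1/∂P_2)(P_2/Q_1) = -1.8407 × (15.3/255.734) ≈ -0.11.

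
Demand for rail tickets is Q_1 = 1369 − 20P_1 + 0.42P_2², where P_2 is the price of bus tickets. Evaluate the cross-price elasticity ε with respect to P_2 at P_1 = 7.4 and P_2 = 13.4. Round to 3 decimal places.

0.116

At P_1 = 7.4 and P_2 = 13.4: Q_1 = 1296.415.
∂Q_1/∂P_2 = 0.84P_2 = 0.84(13.4) = 11.2560.
ε = (∂Q_1/∂P_2)(P_2/Q_1) = 11.2560 × (13.4/1296.415) ≈ 0.116.
ε > 0: substitutes.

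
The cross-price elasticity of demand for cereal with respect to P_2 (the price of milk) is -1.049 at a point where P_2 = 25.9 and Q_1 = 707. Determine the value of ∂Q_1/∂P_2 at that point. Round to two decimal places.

-28.63

ε = (∂Q_1/∂P_2)·(P_2/Q_1) ⇒ ∂Q_1/∂P_2 = ε·Q_1/P_2 = -1.049 × 707/25.9 ≈ -28.63.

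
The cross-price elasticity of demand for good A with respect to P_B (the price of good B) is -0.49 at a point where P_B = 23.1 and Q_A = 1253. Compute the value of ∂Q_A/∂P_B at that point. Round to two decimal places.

ε = (∂Q_A/∂P_B)·(P_B/Q_A) ⇒ ∂Q_A/∂P_B = ε·Q_A/P_B = -0.49 × 1253/23.1 ≈ -26.58.

-26.58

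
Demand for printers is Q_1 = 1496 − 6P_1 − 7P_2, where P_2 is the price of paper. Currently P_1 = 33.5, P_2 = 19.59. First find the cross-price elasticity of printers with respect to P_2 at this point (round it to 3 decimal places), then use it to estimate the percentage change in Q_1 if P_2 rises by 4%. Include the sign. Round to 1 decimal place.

At P_1 = 33.5, P_2 = 19.59: Q_1 = 1157.87.
∂Q_1/∂P_2 = -7.
ε = (∂Q_1/∂P_2)(P_2/Q_1) = -7.0000 × 19.59/1157.87 ≈ -0.118.
%ΔQ_1 ≈ ε × %ΔP_2 = -0.118 × (4%) = -0.5%.

-0.5%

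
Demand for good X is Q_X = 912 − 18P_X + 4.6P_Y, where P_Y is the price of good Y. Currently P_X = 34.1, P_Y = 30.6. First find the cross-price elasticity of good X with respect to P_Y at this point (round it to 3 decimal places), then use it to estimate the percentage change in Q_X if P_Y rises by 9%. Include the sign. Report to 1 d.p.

At P_X = 34.1, P_Y = 30.6: Q_X = 438.96.
∂Q_X/∂P_Y = 4.6.
ε = (∂Q_X/∂P_Y)(P_Y/Q_X) = 4.6000 × 30.6/438.96 ≈ 0.321.
%ΔQ_X ≈ ε × %ΔP_Y = 0.321 × (9%) = 2.9%.

2.9%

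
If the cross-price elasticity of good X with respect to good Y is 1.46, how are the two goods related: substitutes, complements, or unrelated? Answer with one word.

ε = 1.46 > 0, so a higher price of good Y raises demand for good X: substitutes.

substitutes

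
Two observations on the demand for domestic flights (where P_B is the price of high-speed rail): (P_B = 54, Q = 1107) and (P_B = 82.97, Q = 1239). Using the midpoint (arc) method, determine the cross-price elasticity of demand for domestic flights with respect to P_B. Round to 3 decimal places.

0.266

ΔQ_A = 1239 − 1107 = 132; ΔP_B = 82.97 − 54 = 28.97.
Midpoints: Q̄_A = 1173.0, P̄_B = 68.48.
ε = (ΔQ_A/Q̄_A)/(ΔP_B/P̄_B) = (132/1173.0)/(28.97/68.48) ≈ 0.266.
ε > 0: domestic flights and high-speed rail are substitutes.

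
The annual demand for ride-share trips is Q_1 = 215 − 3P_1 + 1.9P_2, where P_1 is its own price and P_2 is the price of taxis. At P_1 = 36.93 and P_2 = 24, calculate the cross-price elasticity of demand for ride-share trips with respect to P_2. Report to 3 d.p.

At P_1 = 36.93 and P_2 = 24: Q_1 = 149.81.
∂Q_1/∂P_2 = 1.9.
ε = (∂Q_1/∂P_2)(P_2/Q_1) = 1.9 × (24/149.81) ≈ 0.304.

0.304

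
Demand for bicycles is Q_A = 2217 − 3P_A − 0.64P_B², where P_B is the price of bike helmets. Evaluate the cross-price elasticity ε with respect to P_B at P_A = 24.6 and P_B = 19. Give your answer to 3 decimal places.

At P_A = 24.6 and P_B = 19: Q_A = 1912.16.
∂Q_A/∂P_B = -1.28P_B = -1.28(19) = -24.3200.
ε = (∂Q_A/∂P_B)(P_B/Q_A) = -24.3200 × (19/1912.16) ≈ -0.242.
ε < 0: complements.

-0.242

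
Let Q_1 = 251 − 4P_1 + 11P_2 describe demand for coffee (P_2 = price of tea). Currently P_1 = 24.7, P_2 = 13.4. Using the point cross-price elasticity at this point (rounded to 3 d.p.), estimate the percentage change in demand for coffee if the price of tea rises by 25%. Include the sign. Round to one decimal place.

At P_1 = 24.7, P_2 = 13.4: Q_1 = 299.6.
∂Q_1/∂P_2 = 11.
ε = (∂Q_1/∂P_2)(P_2/Q_1) = 11.0000 × 13.4/299.6 ≈ 0.492.
%ΔQ_1 ≈ ε × %ΔP_2 = 0.492 × (25%) = 12.3%.

12.3%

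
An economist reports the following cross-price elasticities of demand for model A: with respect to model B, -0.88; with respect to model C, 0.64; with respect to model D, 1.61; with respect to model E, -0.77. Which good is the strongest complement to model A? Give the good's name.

Complements have ε < 0. The most negative value is -0.88 (model B).

model B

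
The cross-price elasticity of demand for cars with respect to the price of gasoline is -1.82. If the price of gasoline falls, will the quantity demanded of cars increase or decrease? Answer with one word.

increase

ε < 0 and the price of gasoline falls, so the quantity of cars moves in the opposite direction: it increases.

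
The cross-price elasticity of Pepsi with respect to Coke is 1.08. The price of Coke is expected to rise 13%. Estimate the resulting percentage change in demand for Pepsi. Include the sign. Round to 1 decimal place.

14.0%

%ΔQ ≈ ε × %ΔP of Coke = 1.08 × (13%) = 14.0%.
Demand for Pepsi rises by about 14.0%.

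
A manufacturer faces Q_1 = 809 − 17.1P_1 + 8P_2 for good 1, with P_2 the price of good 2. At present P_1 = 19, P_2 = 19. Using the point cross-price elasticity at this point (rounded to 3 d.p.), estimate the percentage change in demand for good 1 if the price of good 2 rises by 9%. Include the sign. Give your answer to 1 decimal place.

2.2%

At P_1 = 19, P_2 = 19: Q_1 = 636.1.
∂Q_1/∂P_2 = 8.
ε = (∂Q_1/∂P_2)(P_2/Q_1) = 8.0000 × 19/636.1 ≈ 0.239.
%ΔQ_1 ≈ ε × %ΔP_2 = 0.239 × (9%) = 2.2%.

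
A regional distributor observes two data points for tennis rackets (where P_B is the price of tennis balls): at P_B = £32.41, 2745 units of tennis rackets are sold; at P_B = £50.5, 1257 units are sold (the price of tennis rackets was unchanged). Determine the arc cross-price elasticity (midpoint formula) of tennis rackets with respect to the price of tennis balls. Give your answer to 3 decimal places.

-1.704

ΔQ_A = 1257 − 2745 = -1488; ΔP_B = 50.5 − 32.41 = 18.09.
Midpoints: Q̄_A = 2001.0, P̄_B = 41.45.
ε = (ΔQ_A/Q̄_A)/(ΔP_B/P̄_B) = (-1488/2001.0)/(18.09/41.45) ≈ -1.704.
ε < 0: tennis rackets and tennis balls are complements.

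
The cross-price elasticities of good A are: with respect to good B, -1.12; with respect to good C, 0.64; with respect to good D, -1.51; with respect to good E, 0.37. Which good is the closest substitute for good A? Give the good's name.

Substitutes have ε > 0. Among the positive values, 0.64 (good C) is largest.

good C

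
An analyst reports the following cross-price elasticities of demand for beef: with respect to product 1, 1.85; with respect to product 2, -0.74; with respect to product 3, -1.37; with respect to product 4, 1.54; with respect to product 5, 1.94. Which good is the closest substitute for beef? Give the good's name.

Substitutes have ε > 0. Among the positive values, 1.94 (product 5) is largest.

product 5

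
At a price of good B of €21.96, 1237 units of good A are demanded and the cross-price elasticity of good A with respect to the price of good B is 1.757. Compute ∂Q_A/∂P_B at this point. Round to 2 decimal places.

ε = (∂Q_A/∂P_B)·(P_B/Q_A) ⇒ ∂Q_A/∂P_B = ε·Q_A/P_B = 1.757 × 1237/21.96 ≈ 98.97.

98.97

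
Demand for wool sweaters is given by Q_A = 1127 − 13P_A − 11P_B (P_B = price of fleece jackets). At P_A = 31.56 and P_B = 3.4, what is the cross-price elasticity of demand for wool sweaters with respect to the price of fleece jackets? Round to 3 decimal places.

-0.055

At P_A = 31.56 and P_B = 3.4: Q_A = 679.32.
∂Q_A/∂P_B = -11.
ε = (∂Q_A/∂P_B)(P_B/Q_A) = -11 × (3.4/679.32) ≈ -0.055.
Since ε < 0, wool sweaters and fleece jackets are complements.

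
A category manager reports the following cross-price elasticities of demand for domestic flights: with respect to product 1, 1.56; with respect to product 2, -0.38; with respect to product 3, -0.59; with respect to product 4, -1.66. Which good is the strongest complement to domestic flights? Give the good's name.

product 4

Complements have ε < 0. The most negative value is -1.66 (product 4).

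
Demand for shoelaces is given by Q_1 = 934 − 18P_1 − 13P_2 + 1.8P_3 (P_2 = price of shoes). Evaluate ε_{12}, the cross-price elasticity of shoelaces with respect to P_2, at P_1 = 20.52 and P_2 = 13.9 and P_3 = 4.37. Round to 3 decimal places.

At P_1 = 20.52 and P_2 = 13.9 and P_3 = 4.37: Q_1 = 391.806.
∂Q_1/∂P_2 = -13.
ε = (∂Q_1/∂P_2)(P_2/Q_1) = -13 × (13.9/391.806) ≈ -0.461.

-0.461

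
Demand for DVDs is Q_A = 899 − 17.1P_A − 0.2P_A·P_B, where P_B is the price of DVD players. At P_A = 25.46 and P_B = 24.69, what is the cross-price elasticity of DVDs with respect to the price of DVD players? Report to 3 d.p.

-0.372

At P_A = 25.46 and P_B = 24.69: Q_A = 337.913.
∂Q_A/∂P_B = -0.2P_A = -0.2(25.46) = -5.0920.
ε = (∂Q_A/∂P_B)(P_B/Q_A) = -5.0920 × (24.69/337.913) ≈ -0.372.
ε < 0: complements.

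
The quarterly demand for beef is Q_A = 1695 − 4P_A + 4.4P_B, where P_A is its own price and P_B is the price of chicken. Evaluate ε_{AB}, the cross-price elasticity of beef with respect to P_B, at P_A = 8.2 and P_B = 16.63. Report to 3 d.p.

0.042

At P_A = 8.2 and P_B = 16.63: Q_A = 1735.372.
∂Q_A/∂P_B = 4.4.
ε = (∂Q_A/∂P_B)(P_B/Q_A) = 4.4 × (16.63/1735.372) ≈ 0.042.
Since ε > 0, beef and chicken are substitutes.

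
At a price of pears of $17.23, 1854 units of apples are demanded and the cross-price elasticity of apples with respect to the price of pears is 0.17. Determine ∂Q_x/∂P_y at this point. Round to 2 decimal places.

ε = (∂Q_x/∂P_y)·(P_y/Q_x) ⇒ ∂Q_x/∂P_y = ε·Q_x/P_y = 0.17 × 1854/17.23 ≈ 18.29.

18.29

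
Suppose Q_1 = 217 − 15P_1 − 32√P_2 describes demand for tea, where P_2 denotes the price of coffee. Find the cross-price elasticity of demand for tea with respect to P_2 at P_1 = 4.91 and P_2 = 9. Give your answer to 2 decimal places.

At P_1 = 4.91 and P_2 = 9: Q_1 = 47.35.
∂Q_1/∂P_2 = -32/(2√P_2) = -32/(2√9) = -5.3333.
ε = (∂Q_1/∂P_2)(P_2/Q_1) = -5.3333 × (9/47.35) ≈ -1.01.

-1.01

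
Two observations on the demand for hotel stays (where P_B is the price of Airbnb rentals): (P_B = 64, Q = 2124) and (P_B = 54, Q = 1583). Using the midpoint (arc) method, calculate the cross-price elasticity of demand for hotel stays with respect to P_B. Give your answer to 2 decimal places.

1.72

ΔQ_A = 1583 − 2124 = -541; ΔP_B = 54 − 64 = -10.
Midpoints: Q̄_A = 1853.5, P̄_B = 59.00.
ε = (ΔQ_A/Q̄_A)/(ΔP_B/P̄_B) = (-541/1853.5)/(-10/59.00) ≈ 1.72.
ε > 0: hotel stays and Airbnb rentals are substitutes.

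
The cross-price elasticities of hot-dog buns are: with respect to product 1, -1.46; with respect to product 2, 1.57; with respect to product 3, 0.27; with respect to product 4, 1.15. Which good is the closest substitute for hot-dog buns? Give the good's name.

Substitutes have ε > 0. Among the positive values, 1.57 (product 2) is largest.

product 2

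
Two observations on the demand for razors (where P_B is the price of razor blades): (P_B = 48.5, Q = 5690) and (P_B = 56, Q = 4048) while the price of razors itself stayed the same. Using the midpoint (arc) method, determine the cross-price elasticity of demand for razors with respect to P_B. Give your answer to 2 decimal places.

ΔQ_A = 4048 − 5690 = -1642; ΔP_B = 56 − 48.5 = 7.5.
Midpoints: Q̄_A = 4869.0, P̄_B = 52.25.
ε = (ΔQ_A/Q̄_A)/(ΔP_B/P̄_B) = (-1642/4869.0)/(7.5/52.25) ≈ -2.35.

-2.35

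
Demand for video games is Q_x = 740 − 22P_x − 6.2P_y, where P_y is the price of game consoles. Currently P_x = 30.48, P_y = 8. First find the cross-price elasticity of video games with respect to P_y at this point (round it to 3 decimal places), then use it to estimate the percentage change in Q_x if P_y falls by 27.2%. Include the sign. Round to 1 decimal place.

At P_x = 30.48, P_y = 8: Q_x = 19.84.
∂Q_x/∂P_y = -6.2.
ε = (∂Q_x/∂P_y)(P_y/Q_x) = -6.2000 × 8/19.84 ≈ -2.500.
%ΔQ_x ≈ ε × %ΔP_y = -2.500 × (-27.2%) = 68.0%.

68.0%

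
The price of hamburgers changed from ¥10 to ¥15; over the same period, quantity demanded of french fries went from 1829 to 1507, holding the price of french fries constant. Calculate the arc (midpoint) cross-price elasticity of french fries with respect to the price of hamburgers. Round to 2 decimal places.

-0.48

ΔQ_A = 1507 − 1829 = -322; ΔP_B = 15 − 10 = 5.
Midpoints: Q̄_A = 1668.0, P̄_B = 12.50.
ε = (ΔQ_A/Q̄_A)/(ΔP_B/P̄_B) = (-322/1668.0)/(5/12.50) ≈ -0.48.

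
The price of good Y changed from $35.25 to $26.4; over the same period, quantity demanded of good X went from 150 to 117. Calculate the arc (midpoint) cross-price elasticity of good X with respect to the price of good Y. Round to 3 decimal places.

0.861

ΔQ_X = 117 − 150 = -33; ΔP_Y = 26.4 − 35.25 = -8.85.
Midpoints: Q̄_X = 133.5, P̄_Y = 30.82.
ε = (ΔQ_X/Q̄_X)/(ΔP_Y/P̄_Y) = (-33/133.5)/(-8.85/30.82) ≈ 0.861.
ε > 0: good X and good Y are substitutes.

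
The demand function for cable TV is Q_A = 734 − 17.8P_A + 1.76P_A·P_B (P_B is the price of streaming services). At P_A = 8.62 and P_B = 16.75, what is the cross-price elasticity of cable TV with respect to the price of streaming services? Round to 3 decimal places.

0.304

At P_A = 8.62 and P_B = 16.75: Q_A = 834.682.
∂Q_A/∂P_B = 1.76P_A = 1.76(8.62) = 15.1712.
ε = (∂Q_A/∂P_B)(P_B/Q_A) = 15.1712 × (16.75/834.682) ≈ 0.304.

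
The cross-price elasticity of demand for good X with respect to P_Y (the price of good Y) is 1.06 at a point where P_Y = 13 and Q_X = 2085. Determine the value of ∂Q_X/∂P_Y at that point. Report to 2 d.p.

ε = (∂Q_X/∂P_Y)·(P_Y/Q_X) ⇒ ∂Q_X/∂P_Y = ε·Q_X/P_Y = 1.06 × 2085/13 ≈ 170.01.

170.01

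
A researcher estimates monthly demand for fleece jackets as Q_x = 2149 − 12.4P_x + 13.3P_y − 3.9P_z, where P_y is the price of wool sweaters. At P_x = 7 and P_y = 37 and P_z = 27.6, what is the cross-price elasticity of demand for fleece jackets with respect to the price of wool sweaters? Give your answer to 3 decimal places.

At P_x = 7 and P_y = 37 and P_z = 27.6: Q_x = 2446.66.
∂Q_x/∂P_y = 13.3.
ε = (∂Q_x/∂P_y)(P_y/Q_x) = 13.3 × (37/2446.66) ≈ 0.201.

0.201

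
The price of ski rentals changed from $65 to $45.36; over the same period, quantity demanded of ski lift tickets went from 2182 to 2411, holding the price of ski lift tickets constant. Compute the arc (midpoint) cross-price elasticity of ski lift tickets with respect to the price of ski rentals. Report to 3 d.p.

-0.280

ΔQ_A = 2411 − 2182 = 229; ΔP_B = 45.36 − 65 = -19.64.
Midpoints: Q̄_A = 2296.5, P̄_B = 55.18.
ε = (ΔQ_A/Q̄_A)/(ΔP_B/P̄_B) = (229/2296.5)/(-19.64/55.18) ≈ -0.280.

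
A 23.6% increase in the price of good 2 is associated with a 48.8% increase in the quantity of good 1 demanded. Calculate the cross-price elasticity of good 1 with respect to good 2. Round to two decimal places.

ε = (%ΔQ of good 1) / (%ΔP of good 2) = (48.8%) / (23.6%) ≈ 2.07.

2.07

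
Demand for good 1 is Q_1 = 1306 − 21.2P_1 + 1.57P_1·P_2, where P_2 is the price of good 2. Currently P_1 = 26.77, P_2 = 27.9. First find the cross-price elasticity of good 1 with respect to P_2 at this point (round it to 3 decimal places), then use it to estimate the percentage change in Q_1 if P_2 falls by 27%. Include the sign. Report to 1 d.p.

At P_1 = 26.77, P_2 = 27.9: Q_1 = 1911.082.
∂Q_1/∂P_2 = 1.57P_1 = 42.0289.
ε = (∂Q_1/∂P_2)(P_2/Q_1) = 42.0289 × 27.9/1911.082 ≈ 0.614.
%ΔQ_1 ≈ ε × %ΔP_2 = 0.614 × (-27%) = -16.6%.

-16.6%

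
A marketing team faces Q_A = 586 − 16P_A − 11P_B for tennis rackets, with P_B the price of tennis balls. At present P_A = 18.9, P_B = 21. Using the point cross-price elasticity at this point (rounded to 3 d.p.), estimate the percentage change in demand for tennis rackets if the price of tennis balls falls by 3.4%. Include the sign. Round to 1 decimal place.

At P_A = 18.9, P_B = 21: Q_A = 52.6.
∂Q_A/∂P_B = -11.
ε = (∂Q_A/∂P_B)(P_B/Q_A) = -11.0000 × 21/52.6 ≈ -4.392.
%ΔQ_A ≈ ε × %ΔP_B = -4.392 × (-3.4%) = 14.9%.

14.9%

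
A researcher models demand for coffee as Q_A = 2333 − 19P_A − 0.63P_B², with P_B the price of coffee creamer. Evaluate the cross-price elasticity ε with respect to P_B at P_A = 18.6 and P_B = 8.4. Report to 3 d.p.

At P_A = 18.6 and P_B = 8.4: Q_A = 1935.147.
∂Q_A/∂P_B = -1.26P_B = -1.26(8.4) = -10.5840.
ε = (∂Q_A/∂P_B)(P_B/Q_A) = -10.5840 × (8.4/1935.147) ≈ -0.046.
ε < 0: complements.

-0.046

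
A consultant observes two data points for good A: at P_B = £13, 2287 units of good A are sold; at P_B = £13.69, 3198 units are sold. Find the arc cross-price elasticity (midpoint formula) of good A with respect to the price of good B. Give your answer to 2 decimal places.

ΔQ_A = 3198 − 2287 = 911; ΔP_B = 13.69 − 13 = 0.69.
Midpoints: Q̄_A = 2742.5, P̄_B = 13.34.
ε = (ΔQ_A/Q̄_A)/(ΔP_B/P̄_B) = (911/2742.5)/(0.69/13.34) ≈ 6.42.

6.42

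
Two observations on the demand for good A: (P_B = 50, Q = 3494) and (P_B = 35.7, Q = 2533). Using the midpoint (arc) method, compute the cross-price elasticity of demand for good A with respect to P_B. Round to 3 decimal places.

0.956

ΔQ_A = 2533 − 3494 = -961; ΔP_B = 35.7 − 50 = -14.3.
Midpoints: Q̄_A = 3013.5, P̄_B = 42.85.
ε = (ΔQ_A/Q̄_A)/(ΔP_B/P̄_B) = (-961/3013.5)/(-14.3/42.85) ≈ 0.956.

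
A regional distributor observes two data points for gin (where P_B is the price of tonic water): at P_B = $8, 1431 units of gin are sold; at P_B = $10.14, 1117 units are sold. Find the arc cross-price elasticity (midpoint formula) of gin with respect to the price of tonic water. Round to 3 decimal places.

-1.045

ΔQ_A = 1117 − 1431 = -314; ΔP_B = 10.14 − 8 = 2.14.
Midpoints: Q̄_A = 1274.0, P̄_B = 9.07.
ε = (ΔQ_A/Q̄_A)/(ΔP_B/P̄_B) = (-314/1274.0)/(2.14/9.07) ≈ -1.045.
ε < 0: gin and tonic water are complements.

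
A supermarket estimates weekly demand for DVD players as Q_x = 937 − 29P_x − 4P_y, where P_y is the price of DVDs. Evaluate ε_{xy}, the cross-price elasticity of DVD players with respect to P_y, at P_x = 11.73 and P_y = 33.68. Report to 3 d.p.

-0.292

At P_x = 11.73 and P_y = 33.68: Q_x = 462.11.
∂Q_x/∂P_y = -4.
ε = (∂Q_x/∂P_y)(P_y/Q_x) = -4 × (33.68/462.11) ≈ -0.292.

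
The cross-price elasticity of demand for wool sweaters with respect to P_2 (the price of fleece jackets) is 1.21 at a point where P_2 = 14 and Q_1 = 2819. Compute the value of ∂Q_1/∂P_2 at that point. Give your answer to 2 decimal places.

243.64

ε = (∂Q_1/∂P_2)·(P_2/Q_1) ⇒ ∂Q_1/∂P_2 = ε·Q_1/P_2 = 1.21 × 2819/14 ≈ 243.64.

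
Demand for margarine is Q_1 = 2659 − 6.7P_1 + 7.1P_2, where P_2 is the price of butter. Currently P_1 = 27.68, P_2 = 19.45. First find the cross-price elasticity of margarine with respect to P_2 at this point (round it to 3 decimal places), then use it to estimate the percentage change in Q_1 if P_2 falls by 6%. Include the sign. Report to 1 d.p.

At P_1 = 27.68, P_2 = 19.45: Q_1 = 2611.639.
∂Q_1/∂P_2 = 7.1.
ε = (∂Q_1/∂P_2)(P_2/Q_1) = 7.1000 × 19.45/2611.639 ≈ 0.053.
%ΔQ_1 ≈ ε × %ΔP_2 = 0.053 × (-6%) = -0.3%.

-0.3%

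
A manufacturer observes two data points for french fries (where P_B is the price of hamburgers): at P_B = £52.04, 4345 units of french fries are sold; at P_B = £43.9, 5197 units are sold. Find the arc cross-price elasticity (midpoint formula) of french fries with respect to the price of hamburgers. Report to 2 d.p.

ΔQ_A = 5197 − 4345 = 852; ΔP_B = 43.9 − 52.04 = -8.14.
Midpoints: Q̄_A = 4771.0, P̄_B = 47.97.
ε = (ΔQ_A/Q̄_A)/(ΔP_B/P̄_B) = (852/4771.0)/(-8.14/47.97) ≈ -1.05.

-1.05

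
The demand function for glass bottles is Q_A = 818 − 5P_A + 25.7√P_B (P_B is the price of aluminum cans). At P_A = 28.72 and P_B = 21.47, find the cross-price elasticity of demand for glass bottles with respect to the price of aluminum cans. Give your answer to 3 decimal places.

At P_A = 28.72 and P_B = 21.47: Q_A = 793.483.
∂Q_A/∂P_B = 25.7/(2√P_B) = 25.7/(2√21.47) = 2.7732.
ε = (∂Q_A/∂P_B)(P_B/Q_A) = 2.7732 × (21.47/793.483) ≈ 0.075.

0.075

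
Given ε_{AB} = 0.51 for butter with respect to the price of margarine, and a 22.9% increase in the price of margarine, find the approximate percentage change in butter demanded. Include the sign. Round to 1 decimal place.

%ΔQ ≈ ε × %ΔP of margarine = 0.51 × (22.9%) = 11.7%.

11.7%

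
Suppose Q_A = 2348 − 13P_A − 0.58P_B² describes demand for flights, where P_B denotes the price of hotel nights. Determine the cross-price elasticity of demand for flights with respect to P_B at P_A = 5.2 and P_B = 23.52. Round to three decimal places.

-0.327

At P_A = 5.2 and P_B = 23.52: Q_A = 1959.550.
∂Q_A/∂P_B = -1.16P_B = -1.16(23.52) = -27.2832.
ε = (∂Q_A/∂P_B)(P_B/Q_A) = -27.2832 × (23.52/1959.550) ≈ -0.327.
ε < 0: complements.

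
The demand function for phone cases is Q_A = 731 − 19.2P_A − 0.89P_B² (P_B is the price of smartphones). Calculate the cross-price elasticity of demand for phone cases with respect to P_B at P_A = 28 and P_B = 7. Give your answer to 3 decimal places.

At P_A = 28 and P_B = 7: Q_A = 149.79.
∂Q_A/∂P_B = -1.78P_B = -1.78(7) = -12.4600.
ε = (∂Q_A/∂P_B)(P_B/Q_A) = -12.4600 × (7/149.79) ≈ -0.582.
ε < 0: complements.

-0.582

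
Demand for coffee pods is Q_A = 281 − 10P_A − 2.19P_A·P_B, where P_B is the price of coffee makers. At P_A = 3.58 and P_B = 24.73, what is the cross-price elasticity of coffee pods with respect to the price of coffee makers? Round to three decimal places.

At P_A = 3.58 and P_B = 24.73: Q_A = 51.312.
∂Q_A/∂P_B = -2.19P_A = -2.19(3.58) = -7.8402.
ε = (∂Q_A/∂P_B)(P_B/Q_A) = -7.8402 × (24.73/51.312) ≈ -3.779.

-3.779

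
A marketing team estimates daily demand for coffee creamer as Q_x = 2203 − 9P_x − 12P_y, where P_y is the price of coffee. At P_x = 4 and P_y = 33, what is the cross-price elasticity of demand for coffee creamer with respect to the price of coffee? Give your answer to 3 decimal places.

At P_x = 4 and P_y = 33: Q_x = 1771.
∂Q_x/∂P_y = -12.
ε = (∂Q_x/∂P_y)(P_y/Q_x) = -12 × (33/1771) ≈ -0.224.

-0.224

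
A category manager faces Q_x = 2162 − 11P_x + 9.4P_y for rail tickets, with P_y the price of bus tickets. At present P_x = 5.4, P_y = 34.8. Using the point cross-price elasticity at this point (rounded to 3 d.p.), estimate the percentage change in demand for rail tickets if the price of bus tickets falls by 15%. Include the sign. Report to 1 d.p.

At P_x = 5.4, P_y = 34.8: Q_x = 2429.72.
∂Q_x/∂P_y = 9.4.
ε = (∂Q_x/∂P_y)(P_y/Q_x) = 9.4000 × 34.8/2429.72 ≈ 0.135.
%ΔQ_x ≈ ε × %ΔP_y = 0.135 × (-15%) = -2.0%.

-2.0%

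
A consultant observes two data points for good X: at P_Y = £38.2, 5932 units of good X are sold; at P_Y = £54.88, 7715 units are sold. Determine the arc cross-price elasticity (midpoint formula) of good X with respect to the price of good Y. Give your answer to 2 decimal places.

0.73

ΔQ_X = 7715 − 5932 = 1783; ΔP_Y = 54.88 − 38.2 = 16.68.
Midpoints: Q̄_X = 6823.5, P̄_Y = 46.54.
ε = (ΔQ_X/Q̄_X)/(ΔP_Y/P̄_Y) = (1783/6823.5)/(16.68/46.54) ≈ 0.73.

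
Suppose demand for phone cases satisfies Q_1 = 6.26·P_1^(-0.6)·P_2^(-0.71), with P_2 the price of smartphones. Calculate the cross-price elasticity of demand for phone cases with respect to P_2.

-0.71

In a log-linear (constant-elasticity) demand function, the coefficient on the exponent of P_2 is the cross-price elasticity.
ε = -0.71. Negative, so phone cases and smartphones are complements.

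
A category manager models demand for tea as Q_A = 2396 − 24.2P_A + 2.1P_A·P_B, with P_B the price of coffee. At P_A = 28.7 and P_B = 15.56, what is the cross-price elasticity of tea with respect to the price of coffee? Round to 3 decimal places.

At P_A = 28.7 and P_B = 15.56: Q_A = 2639.261.
∂Q_A/∂P_B = 2.1P_A = 2.1(28.7) = 60.2700.
ε = (∂Q_A/∂P_B)(P_B/Q_A) = 60.2700 × (15.56/2639.261) ≈ 0.355.
ε > 0: substitutes.

0.355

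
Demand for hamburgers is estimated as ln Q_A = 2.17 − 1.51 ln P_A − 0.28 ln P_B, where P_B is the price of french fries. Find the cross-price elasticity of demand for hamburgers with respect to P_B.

In a log-linear (constant-elasticity) demand function, the coefficient on ln P_B is the cross-price elasticity.
ε = -0.28. Negative, so hamburgers and french fries are complements.

-0.28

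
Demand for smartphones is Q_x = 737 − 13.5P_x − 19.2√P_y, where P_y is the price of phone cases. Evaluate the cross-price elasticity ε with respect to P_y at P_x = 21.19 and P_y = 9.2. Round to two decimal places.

-0.07

At P_x = 21.19 and P_y = 9.2: Q_x = 392.699.
∂Q_x/∂P_y = -19.2/(2√P_y) = -19.2/(2√9.2) = -3.1650.
ε = (∂Q_x/∂P_y)(P_y/Q_x) = -3.1650 × (9.2/392.699) ≈ -0.07.
ε < 0: complements.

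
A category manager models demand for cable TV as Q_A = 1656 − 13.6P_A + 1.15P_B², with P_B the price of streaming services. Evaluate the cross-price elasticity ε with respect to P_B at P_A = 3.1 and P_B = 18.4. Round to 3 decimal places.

0.389

At P_A = 3.1 and P_B = 18.4: Q_A = 2003.184.
∂Q_A/∂P_B = 2.3P_B = 2.3(18.4) = 42.3200.
ε = (∂Q_A/∂P_B)(P_B/Q_A) = 42.3200 × (18.4/2003.184) ≈ 0.389.
ε > 0: substitutes.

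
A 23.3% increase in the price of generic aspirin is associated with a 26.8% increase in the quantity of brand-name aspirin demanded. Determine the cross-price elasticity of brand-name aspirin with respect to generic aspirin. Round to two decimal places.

ε = (%ΔQ of brand-name aspirin) / (%ΔP of generic aspirin) = (26.8%) / (23.3%) ≈ 1.15.
Positive cross-price elasticity: substitutes.

1.15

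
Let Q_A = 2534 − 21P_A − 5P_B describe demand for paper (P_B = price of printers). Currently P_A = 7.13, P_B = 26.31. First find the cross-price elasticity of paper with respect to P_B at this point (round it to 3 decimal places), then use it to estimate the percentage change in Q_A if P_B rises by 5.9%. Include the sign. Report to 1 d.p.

-0.3%

At P_A = 7.13, P_B = 26.31: Q_A = 2252.72.
∂Q_A/∂P_B = -5.
ε = (∂Q_A/∂P_B)(P_B/Q_A) = -5.0000 × 26.31/2252.72 ≈ -0.058.
%ΔQ_A ≈ ε × %ΔP_B = -0.058 × (5.9%) = -0.3%.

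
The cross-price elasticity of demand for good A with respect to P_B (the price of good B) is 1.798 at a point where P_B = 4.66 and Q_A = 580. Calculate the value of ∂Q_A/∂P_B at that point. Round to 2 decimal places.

ε = (∂Q_A/∂P_B)·(P_B/Q_A) ⇒ ∂Q_A/∂P_B = ε·Q_A/P_B = 1.798 × 580/4.66 ≈ 223.79.

223.79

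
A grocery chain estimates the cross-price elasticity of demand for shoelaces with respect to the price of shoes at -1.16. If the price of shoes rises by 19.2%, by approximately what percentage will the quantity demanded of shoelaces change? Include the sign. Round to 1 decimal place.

-22.3%

%ΔQ ≈ ε × %ΔP of shoes = -1.16 × (19.2%) = -22.3%.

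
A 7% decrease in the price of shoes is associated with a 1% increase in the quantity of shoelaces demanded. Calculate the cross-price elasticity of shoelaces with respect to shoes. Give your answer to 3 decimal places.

ε = (%ΔQ of shoelaces) / (%ΔP of shoes) = (1%) / (-7%) ≈ -0.143.

-0.143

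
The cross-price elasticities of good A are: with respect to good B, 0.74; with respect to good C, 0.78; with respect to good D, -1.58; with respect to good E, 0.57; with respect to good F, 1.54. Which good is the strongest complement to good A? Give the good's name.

good D

Complements have ε < 0. The most negative value is -1.58 (good D).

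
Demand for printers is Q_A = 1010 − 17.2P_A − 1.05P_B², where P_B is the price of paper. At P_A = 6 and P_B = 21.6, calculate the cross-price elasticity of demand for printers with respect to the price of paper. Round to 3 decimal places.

At P_A = 6 and P_B = 21.6: Q_A = 416.912.
∂Q_A/∂P_B = -2.1P_B = -2.1(21.6) = -45.3600.
ε = (∂Q_A/∂P_B)(P_B/Q_A) = -45.3600 × (21.6/416.912) ≈ -2.350.

-2.350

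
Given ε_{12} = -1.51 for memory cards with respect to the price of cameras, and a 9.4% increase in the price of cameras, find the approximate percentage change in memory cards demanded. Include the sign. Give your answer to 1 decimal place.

%ΔQ ≈ ε × %ΔP of cameras = -1.51 × (9.4%) = -14.2%.

-14.2%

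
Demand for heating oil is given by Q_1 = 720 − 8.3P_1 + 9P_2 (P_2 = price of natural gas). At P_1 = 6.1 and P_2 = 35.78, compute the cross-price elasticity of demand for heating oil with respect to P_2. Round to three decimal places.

At P_1 = 6.1 and P_2 = 35.78: Q_1 = 991.39.
∂Q_1/∂P_2 = 9.
ε = (∂Q_1/∂P_2)(P_2/Q_1) = 9 × (35.78/991.39) ≈ 0.325.

0.325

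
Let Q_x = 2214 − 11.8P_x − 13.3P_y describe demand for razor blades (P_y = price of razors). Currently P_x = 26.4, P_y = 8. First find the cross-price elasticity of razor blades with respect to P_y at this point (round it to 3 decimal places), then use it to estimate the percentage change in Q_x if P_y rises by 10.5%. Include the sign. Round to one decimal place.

-0.6%

At P_x = 26.4, P_y = 8: Q_x = 1796.08.
∂Q_x/∂P_y = -13.3.
ε = (∂Q_x/∂P_y)(P_y/Q_x) = -13.3000 × 8/1796.08 ≈ -0.059.
%ΔQ_x ≈ ε × %ΔP_y = -0.059 × (10.5%) = -0.6%.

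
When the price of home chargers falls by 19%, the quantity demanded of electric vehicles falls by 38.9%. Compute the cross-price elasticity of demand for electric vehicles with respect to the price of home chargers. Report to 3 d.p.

ε = (%ΔQ of electric vehicles) / (%ΔP of home chargers) = (-38.9%) / (-19%) ≈ 2.047.
Positive cross-price elasticity: substitutes.

2.047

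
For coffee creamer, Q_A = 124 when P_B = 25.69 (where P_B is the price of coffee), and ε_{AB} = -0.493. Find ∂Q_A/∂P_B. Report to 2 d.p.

ε = (∂Q_A/∂P_B)·(P_B/Q_A) ⇒ ∂Q_A/∂P_B = ε·Q_A/P_B = -0.493 × 124/25.69 ≈ -2.38.

-2.38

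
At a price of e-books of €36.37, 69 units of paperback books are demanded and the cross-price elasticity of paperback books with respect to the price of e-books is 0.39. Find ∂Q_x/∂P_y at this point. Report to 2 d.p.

ε = (∂Q_x/∂P_y)·(P_y/Q_x) ⇒ ∂Q_x/∂P_y = ε·Q_x/P_y = 0.39 × 69/36.37 ≈ 0.74.

0.74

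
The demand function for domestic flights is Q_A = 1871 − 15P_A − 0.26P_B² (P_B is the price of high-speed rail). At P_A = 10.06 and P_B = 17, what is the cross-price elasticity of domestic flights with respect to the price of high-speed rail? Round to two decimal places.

-0.09

At P_A = 10.06 and P_B = 17: Q_A = 1644.96.
∂Q_A/∂P_B = -0.52P_B = -0.52(17) = -8.8400.
ε = (∂Q_A/∂P_B)(P_B/Q_A) = -8.8400 × (17/1644.96) ≈ -0.09.
ε < 0: complements.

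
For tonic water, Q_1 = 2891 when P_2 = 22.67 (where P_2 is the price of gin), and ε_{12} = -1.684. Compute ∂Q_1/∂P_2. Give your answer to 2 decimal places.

ε = (∂Q_1/∂P_2)·(P_2/Q_1) ⇒ ∂Q_1/∂P_2 = ε·Q_1/P_2 = -1.684 × 2891/22.67 ≈ -214.75.

-214.75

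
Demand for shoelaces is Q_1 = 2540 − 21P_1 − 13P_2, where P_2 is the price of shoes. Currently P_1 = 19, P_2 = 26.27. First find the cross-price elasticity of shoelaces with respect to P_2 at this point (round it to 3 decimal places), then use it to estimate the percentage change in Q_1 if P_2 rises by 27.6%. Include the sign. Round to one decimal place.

At P_1 = 19, P_2 = 26.27: Q_1 = 1799.49.
∂Q_1/∂P_2 = -13.
ε = (∂Q_1/∂P_2)(P_2/Q_1) = -13.0000 × 26.27/1799.49 ≈ -0.190.
%ΔQ_1 ≈ ε × %ΔP_2 = -0.190 × (27.6%) = -5.2%.

-5.2%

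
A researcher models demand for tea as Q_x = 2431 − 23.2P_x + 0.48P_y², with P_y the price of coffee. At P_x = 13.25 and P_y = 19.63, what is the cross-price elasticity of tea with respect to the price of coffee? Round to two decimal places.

0.16

At P_x = 13.25 and P_y = 19.63: Q_x = 2308.562.
∂Q_x/∂P_y = 0.96P_y = 0.96(19.63) = 18.8448.
ε = (∂Q_x/∂P_y)(P_y/Q_x) = 18.8448 × (19.63/2308.562) ≈ 0.16.
ε > 0: substitutes.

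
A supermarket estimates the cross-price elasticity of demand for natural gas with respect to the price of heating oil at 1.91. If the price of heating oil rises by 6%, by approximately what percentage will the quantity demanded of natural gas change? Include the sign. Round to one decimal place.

%ΔQ ≈ ε × %ΔP of heating oil = 1.91 × (6%) = 11.5%.
Demand for natural gas rises by about 11.5%.

11.5%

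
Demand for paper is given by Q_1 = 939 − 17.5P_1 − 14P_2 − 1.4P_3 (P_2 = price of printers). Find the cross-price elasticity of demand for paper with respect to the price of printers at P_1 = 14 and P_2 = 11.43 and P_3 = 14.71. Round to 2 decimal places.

At P_1 = 14 and P_2 = 11.43 and P_3 = 14.71: Q_1 = 513.386.
∂Q_1/∂P_2 = -14.
ε = (∂Q_1/∂P_2)(P_2/Q_1) = -14 × (11.43/513.386) ≈ -0.31.
Since ε < 0, paper and printers are complements.

-0.31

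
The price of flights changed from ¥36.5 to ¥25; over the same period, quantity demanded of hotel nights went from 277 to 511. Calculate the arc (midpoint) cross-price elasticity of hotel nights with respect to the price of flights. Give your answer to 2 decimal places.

ΔQ_A = 511 − 277 = 234; ΔP_B = 25 − 36.5 = -11.5.
Midpoints: Q̄_A = 394.0, P̄_B = 30.75.
ε = (ΔQ_A/Q̄_A)/(ΔP_B/P̄_B) = (234/394.0)/(-11.5/30.75) ≈ -1.59.
ε < 0: hotel nights and flights are complements.

-1.59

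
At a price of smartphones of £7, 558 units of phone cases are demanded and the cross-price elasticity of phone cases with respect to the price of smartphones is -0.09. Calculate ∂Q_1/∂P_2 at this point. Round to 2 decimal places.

ε = (∂Q_1/∂P_2)·(P_2/Q_1) ⇒ ∂Q_1/∂P_2 = ε·Q_1/P_2 = -0.09 × 558/7 ≈ -7.17.

-7.17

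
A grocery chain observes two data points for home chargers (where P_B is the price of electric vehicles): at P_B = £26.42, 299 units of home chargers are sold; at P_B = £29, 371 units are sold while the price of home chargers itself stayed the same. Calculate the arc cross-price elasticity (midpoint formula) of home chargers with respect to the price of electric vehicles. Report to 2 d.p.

ΔQ_A = 371 − 299 = 72; ΔP_B = 29 − 26.42 = 2.58.
Midpoints: Q̄_A = 335.0, P̄_B = 27.71.
ε = (ΔQ_A/Q̄_A)/(ΔP_B/P̄_B) = (72/335.0)/(2.58/27.71) ≈ 2.31.
ε > 0: home chargers and electric vehicles are substitutes.

2.31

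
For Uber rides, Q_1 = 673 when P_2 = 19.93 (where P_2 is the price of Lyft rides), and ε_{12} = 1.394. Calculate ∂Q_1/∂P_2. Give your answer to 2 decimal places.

47.07

ε = (∂Q_1/∂P_2)·(P_2/Q_1) ⇒ ∂Q_1/∂P_2 = ε·Q_1/P_2 = 1.394 × 673/19.93 ≈ 47.07.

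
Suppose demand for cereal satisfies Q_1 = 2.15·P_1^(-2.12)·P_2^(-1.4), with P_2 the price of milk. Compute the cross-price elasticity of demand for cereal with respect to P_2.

-1.40

In a log-linear (constant-elasticity) demand function, the coefficient on the exponent of P_2 is the cross-price elasticity.
ε = -1.40. Negative, so cereal and milk are complements.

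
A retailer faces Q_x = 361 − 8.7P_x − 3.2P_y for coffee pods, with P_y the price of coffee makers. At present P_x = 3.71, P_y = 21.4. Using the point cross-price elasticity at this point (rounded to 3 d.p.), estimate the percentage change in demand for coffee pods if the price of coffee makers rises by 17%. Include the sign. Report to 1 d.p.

At P_x = 3.71, P_y = 21.4: Q_x = 260.243.
∂Q_x/∂P_y = -3.2.
ε = (∂Q_x/∂P_y)(P_y/Q_x) = -3.2000 × 21.4/260.243 ≈ -0.263.
%ΔQ_x ≈ ε × %ΔP_y = -0.263 × (17%) = -4.5%.

-4.5%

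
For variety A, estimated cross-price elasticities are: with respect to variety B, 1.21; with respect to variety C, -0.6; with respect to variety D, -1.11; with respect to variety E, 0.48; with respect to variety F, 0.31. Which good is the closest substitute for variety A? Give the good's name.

Substitutes have ε > 0. Among the positive values, 1.21 (variety B) is largest.

variety B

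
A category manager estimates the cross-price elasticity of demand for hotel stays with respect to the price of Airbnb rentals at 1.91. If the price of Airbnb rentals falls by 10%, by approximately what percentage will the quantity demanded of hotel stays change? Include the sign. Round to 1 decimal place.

%ΔQ ≈ ε × %ΔP of Airbnb rentals = 1.91 × (-10%) = -19.1%.
Demand for hotel stays falls by about 19.1%.

-19.1%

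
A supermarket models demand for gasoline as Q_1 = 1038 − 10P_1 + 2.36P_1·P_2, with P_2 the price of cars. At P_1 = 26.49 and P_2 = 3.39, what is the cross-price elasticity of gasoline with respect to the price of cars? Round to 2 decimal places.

0.22

At P_1 = 26.49 and P_2 = 3.39: Q_1 = 985.031.
∂Q_1/∂P_2 = 2.36P_1 = 2.36(26.49) = 62.5164.
ε = (∂Q_1/∂P_2)(P_2/Q_1) = 62.5164 × (3.39/985.031) ≈ 0.22.
ε > 0: substitutes.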